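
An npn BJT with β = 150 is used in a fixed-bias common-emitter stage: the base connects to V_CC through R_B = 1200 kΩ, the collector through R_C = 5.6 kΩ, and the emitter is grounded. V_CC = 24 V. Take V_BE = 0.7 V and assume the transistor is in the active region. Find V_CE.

Base loop: V_CC = I_B·R_B + V_BE, so I_B = (24 − 0.7)/1200 kΩ = 0.0194 mA.
In the active region I_C = β·I_B = 150 × 0.0194 = 2.91 mA.
Collector loop: V_CE = V_CC − I_C·R_C = 24 − 2.91×5.6 = 7.69 V.
Since V_CE = 7.69 V > V_CE(sat) ≈ 0.2 V, the transistor is in the active region as assumed.

V_CE ≈ 7.7 V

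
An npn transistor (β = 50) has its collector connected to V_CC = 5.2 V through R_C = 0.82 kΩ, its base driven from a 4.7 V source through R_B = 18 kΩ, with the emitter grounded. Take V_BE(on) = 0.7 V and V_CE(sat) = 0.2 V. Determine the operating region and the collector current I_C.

Assume active: I_B = (4.7 − 0.7)/18 = 0.222 mA, giving I_C = β·I_B = 11.1 mA.
But then V_CE = 5.2 − 11.1×0.82 = -3.91 V < V_CE(sat) = 0.2 V — impossible in the active region.
So the transistor is saturated. With V_CE = 0.2 V, I_C = (V_CC − 0.2)/R_C = 5/0.82 = 6.1 mA.
Check: β·I_B = 11.1 mA > I_C = 6.1 mA, confirming saturation.

saturation; I_C ≈ 6.1 mA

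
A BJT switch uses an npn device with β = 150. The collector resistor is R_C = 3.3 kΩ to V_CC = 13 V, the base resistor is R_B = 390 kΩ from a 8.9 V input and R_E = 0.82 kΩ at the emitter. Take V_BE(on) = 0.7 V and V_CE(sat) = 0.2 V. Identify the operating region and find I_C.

active; I_C ≈ 2.4 mA

Assume active. Base-emitter loop: I_B = (V_BB − V_BE)/(R_B + (β+1)R_E) = (8.9 − 0.7)/(390 + 151×0.82) = 0.016 mA.
I_C = β·I_B = 150×0.016 = 2.39 mA.
V_CE = V_CC − I_C·R_C − I_E·R_E = 13 − 2.39×3.3 − 2.41×0.82 = 3.12 V > V_CE(sat), so the active-region assumption holds.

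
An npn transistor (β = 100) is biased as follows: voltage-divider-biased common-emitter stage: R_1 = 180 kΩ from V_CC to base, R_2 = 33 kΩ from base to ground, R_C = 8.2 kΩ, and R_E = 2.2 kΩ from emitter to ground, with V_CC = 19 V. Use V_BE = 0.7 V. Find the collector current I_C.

I_C ≈ 0.9 mA

Thevenize the base divider: V_Th = V_CC·R_2/(R_1+R_2) = 19×33/213 = 2.94 V, R_Th = R_1‖R_2 = 27.9 kΩ.
Base-emitter loop: V_Th = I_B·R_Th + V_BE + (β+1)I_B·R_E, so I_B = (2.94 − 0.7) / (27.9 + 101×2.2) = 0.00897 mA.
I_C = β·I_B = 100×0.00897 = 0.897 mA, and I_E = (β+1)I_B = 0.906 mA.
V_CE = V_CC − I_C·R_C − I_E·R_E = 19 − 0.897×8.2 − 0.906×2.2 = 9.65 V.
V_CE = 9.65 V > 0.2 V confirms active-region operation.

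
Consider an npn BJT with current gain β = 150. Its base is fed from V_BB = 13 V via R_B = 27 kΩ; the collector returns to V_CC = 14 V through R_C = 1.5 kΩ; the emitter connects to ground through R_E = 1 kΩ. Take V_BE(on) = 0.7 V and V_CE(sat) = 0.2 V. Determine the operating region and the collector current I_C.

Assume active: I_B = (13 − 0.7)/(27 + 151×1) = 0.0691 mA, I_C = β·I_B = 10.4 mA.
Then V_CE = 14 − 10.4×1.5 − 10.4×1 = -12 V < 0.2 V — the active assumption fails.
Re-solve with V_CE = 0.2 V. KCL at the emitter: V_E/R_E = (V_BB−0.7−V_E)/R_B + (V_CC−0.2−V_E)/R_C, giving V_E = 5.67 V.
I_C = (V_CC − 0.2 − V_E)/R_C = (13.8 − 5.67)/1.5 = 5.42 mA.
Check: I_B = (12.3 − 5.67)/27 = 0.246 mA, and β·I_B = 36.8 mA > I_C, confirming saturation.

saturation; I_C ≈ 5.4 mA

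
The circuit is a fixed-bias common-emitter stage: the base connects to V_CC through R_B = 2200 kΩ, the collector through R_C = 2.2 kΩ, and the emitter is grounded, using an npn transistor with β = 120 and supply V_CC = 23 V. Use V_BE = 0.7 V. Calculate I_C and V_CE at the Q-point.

Base loop: V_CC = I_B·R_B + V_BE, so I_B = (23 − 0.7)/2200 kΩ = 0.0101 mA.
In the active region I_C = β·I_B = 120 × 0.0101 = 1.22 mA.
Collector loop: V_CE = V_CC − I_C·R_C = 23 − 1.22×2.2 = 20.3 V.
Since V_CE = 20.3 V > V_CE(sat) ≈ 0.2 V, the transistor is in the active region as assumed.

I_C ≈ 1.2 mA, V_CE ≈ 20 V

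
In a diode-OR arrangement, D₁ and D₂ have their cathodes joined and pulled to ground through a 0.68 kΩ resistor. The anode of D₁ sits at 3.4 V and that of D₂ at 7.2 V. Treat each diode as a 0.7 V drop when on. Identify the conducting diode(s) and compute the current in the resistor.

Assume both conduct. Then node N would need to be at both 3.4−0.7 = 2.7 V and 7.2−0.7 = 6.5 V, which is impossible.
Assume only D₂ conducts: V_N = 7.2 − 0.7 = 6.5 V, so I_R = 6.5/0.68 = 9.56 mA.
Check D₁: its anode-to-cathode voltage is 3.4 − 6.5 = -3.1 V < 0.7 V, so it is off. The assumption is consistent.

Only D₂ conducts; I_R ≈ 9.6 mA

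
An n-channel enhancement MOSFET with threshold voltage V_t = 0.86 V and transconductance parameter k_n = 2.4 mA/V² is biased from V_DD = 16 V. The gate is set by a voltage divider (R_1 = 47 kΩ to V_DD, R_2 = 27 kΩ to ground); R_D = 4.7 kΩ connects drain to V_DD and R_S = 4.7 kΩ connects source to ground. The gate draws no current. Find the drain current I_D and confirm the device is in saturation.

V_G = V_DD·R_2/(R_1+R_2) = 16×27/74 = 5.84 V.
Assume saturation: I_D = (k_n/2)(V_GS − V_t)² with V_GS = V_G − I_D·R_S = 5.84 − 4.7·I_D.
Substituting gives 26.5·I_D² − 57.2·I_D + 29.7 = 0, with roots I_D = 0.877 or 1.28 mA.
The root I_D = 1.28 mA gives V_GS = -0.172 V ≤ V_t, so take I_D = 0.877 mA.
Then V_GS = 1.71 V and V_DS = V_DD − I_D(R_D+R_S) = 16 − 0.877×9.4 = 7.75 V.
Saturation requires V_DS ≥ V_GS − V_t = 0.855 V; 7.75 ≥ 0.855 ✓.

I_D ≈ 0.88 mA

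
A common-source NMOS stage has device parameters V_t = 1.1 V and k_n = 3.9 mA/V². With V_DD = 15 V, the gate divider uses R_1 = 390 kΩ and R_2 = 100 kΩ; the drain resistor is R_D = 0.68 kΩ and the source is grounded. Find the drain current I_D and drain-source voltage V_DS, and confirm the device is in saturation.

I_D ≈ 7.5 mA, V_DS ≈ 9.9 V

V_G = V_DD·R_2/(R_1+R_2) = 15×100/490 = 3.06 V. With the source grounded, V_GS = V_G = 3.06 V.
Assume saturation: I_D = (k_n/2)(V_GS − V_t)² = (3.9/2)×(3.06 − 1.1)² = 1.95×1.96² = 7.5 mA.
V_DS = V_DD − I_D·R_D = 15 − 7.5×0.68 = 9.9 V.
Saturation requires V_DS ≥ V_GS − V_t = 1.96 V; 9.9 ≥ 1.96 ✓.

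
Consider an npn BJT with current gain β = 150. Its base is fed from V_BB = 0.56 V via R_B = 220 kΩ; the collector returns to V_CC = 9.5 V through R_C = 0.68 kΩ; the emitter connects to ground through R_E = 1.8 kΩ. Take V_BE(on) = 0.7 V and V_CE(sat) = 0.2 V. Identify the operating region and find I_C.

V_BB = 0.56 V ≤ V_BE(on) = 0.7 V, so the base-emitter junction is not forward biased.
The transistor is in cutoff: I_B = I_C = 0.

cutoff; I_C ≈ 0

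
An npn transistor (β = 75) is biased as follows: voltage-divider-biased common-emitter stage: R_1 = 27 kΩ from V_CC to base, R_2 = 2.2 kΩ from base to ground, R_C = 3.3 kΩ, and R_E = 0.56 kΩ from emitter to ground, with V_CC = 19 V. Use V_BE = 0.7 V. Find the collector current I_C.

I_C ≈ 1.2 mA

Thevenize the base divider: V_Th = V_CC·R_2/(R_1+R_2) = 19×2.2/29.2 = 1.43 V, R_Th = R_1‖R_2 = 2.03 kΩ.
Base-emitter loop: V_Th = I_B·R_Th + V_BE + (β+1)I_B·R_E, so I_B = (1.43 − 0.7) / (2.03 + 76×0.56) = 0.0164 mA.
I_C = β·I_B = 75×0.0164 = 1.23 mA, and I_E = (β+1)I_B = 1.25 mA.
V_CE = V_CC − I_C·R_C − I_E·R_E = 19 − 1.23×3.3 − 1.25×0.56 = 14.2 V.
V_CE = 14.2 V > 0.2 V confirms active-region operation.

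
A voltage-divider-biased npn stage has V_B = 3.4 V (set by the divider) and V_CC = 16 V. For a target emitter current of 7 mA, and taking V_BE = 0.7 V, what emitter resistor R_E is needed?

V_E = V_B − V_BE = 3.4 − 0.7 = 2.7 V.
R_E = V_E / I_E = 2.7 / 7 = 0.386 kΩ.

R_E ≈ 0.39 kΩ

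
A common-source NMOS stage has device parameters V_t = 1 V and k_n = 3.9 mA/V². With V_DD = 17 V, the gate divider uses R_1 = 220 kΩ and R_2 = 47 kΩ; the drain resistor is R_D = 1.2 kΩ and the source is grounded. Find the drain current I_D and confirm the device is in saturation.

I_D ≈ 7.7 mA

V_G = V_DD·R_2/(R_1+R_2) = 17×47/267 = 2.99 V. With the source grounded, V_GS = V_G = 2.99 V.
Assume saturation: I_D = (k_n/2)(V_GS − V_t)² = (3.9/2)×(2.99 − 1)² = 1.95×1.99² = 7.74 mA.
V_DS = V_DD − I_D·R_D = 17 − 7.74×1.2 = 7.71 V.
Saturation requires V_DS ≥ V_GS − V_t = 1.99 V; 7.71 ≥ 1.99 ✓.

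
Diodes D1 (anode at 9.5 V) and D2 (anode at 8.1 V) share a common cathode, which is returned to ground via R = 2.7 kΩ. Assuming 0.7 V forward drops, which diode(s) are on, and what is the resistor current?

Assume both conduct. Then node N would need to be at both 9.5−0.7 = 8.8 V and 8.1−0.7 = 7.4 V, which is impossible.
Assume only D1 conducts: V_N = 9.5 − 0.7 = 8.8 V, so I_R = 8.8/2.7 = 3.26 mA.
Check D2: its anode-to-cathode voltage is 8.1 − 8.8 = -0.7 V < 0.7 V, so it is off. The assumption is consistent.

Only D1 conducts; I_R ≈ 3.3 mA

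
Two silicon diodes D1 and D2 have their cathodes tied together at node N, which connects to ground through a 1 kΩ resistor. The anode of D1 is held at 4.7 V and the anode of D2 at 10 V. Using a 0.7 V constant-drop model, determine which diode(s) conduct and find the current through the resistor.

Assume both conduct. Then node N would need to be at both 4.7−0.7 = 4 V and 10−0.7 = 9.3 V, which is impossible.
Assume only D2 conducts: V_N = 10 − 0.7 = 9.3 V, so I_R = 9.3/1 = 9.3 mA.
Check D1: its anode-to-cathode voltage is 4.7 − 9.3 = -4.6 V < 0.7 V, so it is off. The assumption is consistent.

Only D2 conducts; I_R ≈ 9.3 mA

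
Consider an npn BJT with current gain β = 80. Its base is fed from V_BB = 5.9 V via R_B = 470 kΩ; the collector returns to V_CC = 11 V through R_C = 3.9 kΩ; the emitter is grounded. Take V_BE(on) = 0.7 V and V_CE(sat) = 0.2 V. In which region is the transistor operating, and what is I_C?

active; I_C ≈ 0.89 mA

Assume active. Base-emitter loop: I_B = (V_BB − V_BE)/R_B = (5.9 − 0.7)/470 = 0.0111 mA.
I_C = β·I_B = 80×0.0111 = 0.885 mA.
V_CE = V_CC − I_C·R_C = 11 − 0.885×3.9 = 7.55 V > V_CE(sat), so the active-region assumption holds.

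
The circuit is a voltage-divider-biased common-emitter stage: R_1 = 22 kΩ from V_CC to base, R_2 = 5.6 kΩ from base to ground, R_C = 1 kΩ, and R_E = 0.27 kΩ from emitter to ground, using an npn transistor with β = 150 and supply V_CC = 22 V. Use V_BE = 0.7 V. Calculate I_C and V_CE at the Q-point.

Thevenize the base divider: V_Th = V_CC·R_2/(R_1+R_2) = 22×5.6/27.6 = 4.46 V, R_Th = R_1‖R_2 = 4.46 kΩ.
Base-emitter loop: V_Th = I_B·R_Th + V_BE + (β+1)I_B·R_E, so I_B = (4.46 − 0.7) / (4.46 + 151×0.27) = 0.0832 mA.
I_C = β·I_B = 150×0.0832 = 12.5 mA, and I_E = (β+1)I_B = 12.6 mA.
V_CE = V_CC − I_C·R_C − I_E·R_E = 22 − 12.5×1 − 12.6×0.27 = 6.13 V.
V_CE = 6.13 V > 0.2 V confirms active-region operation.

I_C ≈ 12 mA, V_CE ≈ 6.1 V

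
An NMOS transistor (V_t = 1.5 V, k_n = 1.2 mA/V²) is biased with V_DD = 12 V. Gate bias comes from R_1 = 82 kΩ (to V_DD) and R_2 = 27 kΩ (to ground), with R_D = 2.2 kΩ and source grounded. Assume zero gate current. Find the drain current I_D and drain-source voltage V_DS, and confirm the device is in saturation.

I_D ≈ 1.3 mA, V_DS ≈ 9.1 V

V_G = V_DD·R_2/(R_1+R_2) = 12×27/109 = 2.97 V. With the source grounded, V_GS = V_G = 2.97 V.
Assume saturation: I_D = (k_n/2)(V_GS − V_t)² = (1.2/2)×(2.97 − 1.5)² = 0.6×1.47² = 1.3 mA.
V_DS = V_DD − I_D·R_D = 12 − 1.3×2.2 = 9.14 V.
Saturation requires V_DS ≥ V_GS − V_t = 1.47 V; 9.14 ≥ 1.47 ✓.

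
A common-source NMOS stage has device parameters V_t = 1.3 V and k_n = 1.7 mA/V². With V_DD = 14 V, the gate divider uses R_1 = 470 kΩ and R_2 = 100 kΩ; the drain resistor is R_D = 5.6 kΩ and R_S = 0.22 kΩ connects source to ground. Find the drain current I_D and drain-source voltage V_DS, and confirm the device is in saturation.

V_G = V_DD·R_2/(R_1+R_2) = 14×100/570 = 2.46 V.
Assume saturation: I_D = (k_n/2)(V_GS − V_t)² with V_GS = V_G − I_D·R_S = 2.46 − 0.22·I_D.
Substituting gives 0.0411·I_D² − 1.43·I_D + 1.14 = 0, with roots I_D = 0.812 or 34 mA.
The root I_D = 34 mA gives V_GS = -5.03 V ≤ V_t, so take I_D = 0.812 mA.
Then V_GS = 2.28 V and V_DS = V_DD − I_D(R_D+R_S) = 14 − 0.812×5.82 = 9.27 V.
Saturation requires V_DS ≥ V_GS − V_t = 0.977 V; 9.27 ≥ 0.977 ✓.

I_D ≈ 0.81 mA, V_DS ≈ 9.3 V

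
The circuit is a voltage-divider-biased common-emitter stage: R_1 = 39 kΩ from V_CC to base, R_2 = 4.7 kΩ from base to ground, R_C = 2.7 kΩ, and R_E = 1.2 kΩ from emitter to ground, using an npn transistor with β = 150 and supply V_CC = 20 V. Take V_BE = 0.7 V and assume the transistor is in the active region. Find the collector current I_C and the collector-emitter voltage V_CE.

Thevenize the base divider: V_Th = V_CC·R_2/(R_1+R_2) = 20×4.7/43.7 = 2.15 V, R_Th = R_1‖R_2 = 4.19 kΩ.
Base-emitter loop: V_Th = I_B·R_Th + V_BE + (β+1)I_B·R_E, so I_B = (2.15 − 0.7) / (4.19 + 151×1.2) = 0.00783 mA.
I_C = β·I_B = 150×0.00783 = 1.17 mA, and I_E = (β+1)I_B = 1.18 mA.
V_CE = V_CC − I_C·R_C − I_E·R_E = 20 − 1.17×2.7 − 1.18×1.2 = 15.4 V.
V_CE = 15.4 V > 0.2 V confirms active-region operation.

I_C ≈ 1.2 mA, V_CE ≈ 15 V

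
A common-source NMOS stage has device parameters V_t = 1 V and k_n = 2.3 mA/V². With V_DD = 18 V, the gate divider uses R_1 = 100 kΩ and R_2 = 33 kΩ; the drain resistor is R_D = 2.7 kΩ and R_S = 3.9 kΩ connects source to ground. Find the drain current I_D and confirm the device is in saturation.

I_D ≈ 0.69 mA

V_G = V_DD·R_2/(R_1+R_2) = 18×33/133 = 4.47 V.
Assume saturation: I_D = (k_n/2)(V_GS − V_t)² with V_GS = V_G − I_D·R_S = 4.47 − 3.9·I_D.
Substituting gives 17.5·I_D² − 32.1·I_D + 13.8 = 0, with roots I_D = 0.69 or 1.14 mA.
The root I_D = 1.14 mA gives V_GS = 0.00237 V ≤ V_t, so take I_D = 0.69 mA.
Then V_GS = 1.77 V and V_DS = V_DD − I_D(R_D+R_S) = 18 − 0.69×6.6 = 13.4 V.
Saturation requires V_DS ≥ V_GS − V_t = 0.775 V; 13.4 ≥ 0.775 ✓.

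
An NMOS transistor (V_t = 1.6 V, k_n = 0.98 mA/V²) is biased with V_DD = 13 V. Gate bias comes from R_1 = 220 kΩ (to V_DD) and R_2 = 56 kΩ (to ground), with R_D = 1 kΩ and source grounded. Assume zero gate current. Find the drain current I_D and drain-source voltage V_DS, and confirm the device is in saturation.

V_G = V_DD·R_2/(R_1+R_2) = 13×56/276 = 2.64 V. With the source grounded, V_GS = V_G = 2.64 V.
Assume saturation: I_D = (k_n/2)(V_GS − V_t)² = (0.98/2)×(2.64 − 1.6)² = 0.49×1.04² = 0.528 mA.
V_DS = V_DD − I_D·R_D = 13 − 0.528×1 = 12.5 V.
Saturation requires V_DS ≥ V_GS − V_t = 1.04 V; 12.5 ≥ 1.04 ✓.

I_D ≈ 0.53 mA, V_DS ≈ 12 V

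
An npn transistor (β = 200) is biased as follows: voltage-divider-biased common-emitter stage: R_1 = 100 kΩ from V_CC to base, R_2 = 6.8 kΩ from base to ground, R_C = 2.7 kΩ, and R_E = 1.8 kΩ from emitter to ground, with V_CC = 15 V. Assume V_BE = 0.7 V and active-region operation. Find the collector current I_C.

I_C ≈ 0.14 mA

Thevenize the base divider: V_Th = V_CC·R_2/(R_1+R_2) = 15×6.8/107 = 0.955 V, R_Th = R_1‖R_2 = 6.37 kΩ.
Base-emitter loop: V_Th = I_B·R_Th + V_BE + (β+1)I_B·R_E, so I_B = (0.955 − 0.7) / (6.37 + 201×1.8) = 0.000693 mA.
I_C = β·I_B = 200×0.000693 = 0.139 mA, and I_E = (β+1)I_B = 0.139 mA.
V_CE = V_CC − I_C·R_C − I_E·R_E = 15 − 0.139×2.7 − 0.139×1.8 = 14.4 V.
V_CE = 14.4 V > 0.2 V confirms active-region operation.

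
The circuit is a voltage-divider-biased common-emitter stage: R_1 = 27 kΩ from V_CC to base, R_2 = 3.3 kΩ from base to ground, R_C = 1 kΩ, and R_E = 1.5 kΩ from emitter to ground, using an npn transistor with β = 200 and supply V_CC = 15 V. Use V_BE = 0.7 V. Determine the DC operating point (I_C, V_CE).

Thevenize the base divider: V_Th = V_CC·R_2/(R_1+R_2) = 15×3.3/30.3 = 1.63 V, R_Th = R_1‖R_2 = 2.94 kΩ.
Base-emitter loop: V_Th = I_B·R_Th + V_BE + (β+1)I_B·R_E, so I_B = (1.63 − 0.7) / (2.94 + 201×1.5) = 0.00307 mA.
I_C = β·I_B = 200×0.00307 = 0.613 mA, and I_E = (β+1)I_B = 0.616 mA.
V_CE = V_CC − I_C·R_C − I_E·R_E = 15 − 0.613×1 − 0.616×1.5 = 13.5 V.
V_CE = 13.5 V > 0.2 V confirms active-region operation.

I_C ≈ 0.61 mA, V_CE ≈ 13 V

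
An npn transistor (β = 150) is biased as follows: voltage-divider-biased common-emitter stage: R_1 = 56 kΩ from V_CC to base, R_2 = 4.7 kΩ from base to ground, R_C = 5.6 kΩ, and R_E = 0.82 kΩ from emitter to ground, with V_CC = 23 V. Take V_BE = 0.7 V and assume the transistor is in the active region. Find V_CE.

V_CE ≈ 15 V

Thevenize the base divider: V_Th = V_CC·R_2/(R_1+R_2) = 23×4.7/60.7 = 1.78 V, R_Th = R_1‖R_2 = 4.34 kΩ.
Base-emitter loop: V_Th = I_B·R_Th + V_BE + (β+1)I_B·R_E, so I_B = (1.78 − 0.7) / (4.34 + 151×0.82) = 0.00843 mA.
I_C = β·I_B = 150×0.00843 = 1.27 mA, and I_E = (β+1)I_B = 1.27 mA.
V_CE = V_CC − I_C·R_C − I_E·R_E = 23 − 1.27×5.6 − 1.27×0.82 = 14.9 V.
V_CE = 14.9 V > 0.2 V confirms active-region operation.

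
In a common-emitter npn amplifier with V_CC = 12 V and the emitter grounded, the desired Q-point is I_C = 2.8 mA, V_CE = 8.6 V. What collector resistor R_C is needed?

Collector loop: V_CC = I_C·R_C + V_CE.
R_C = (V_CC − V_CE)/I_C = (12 − 8.6)/2.8 = 1.21 kΩ.

R_C ≈ 1.2 kΩ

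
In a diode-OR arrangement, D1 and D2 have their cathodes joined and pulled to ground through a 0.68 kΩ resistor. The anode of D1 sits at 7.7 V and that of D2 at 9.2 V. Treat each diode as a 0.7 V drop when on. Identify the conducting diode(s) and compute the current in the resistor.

Assume both conduct. Then node N would need to be at both 7.7−0.7 = 7 V and 9.2−0.7 = 8.5 V, which is impossible.
Assume only D2 conducts: V_N = 9.2 − 0.7 = 8.5 V, so I_R = 8.5/0.68 = 12.5 mA.
Check D1: its anode-to-cathode voltage is 7.7 − 8.5 = -0.8 V < 0.7 V, so it is off. The assumption is consistent.

Only D2 conducts; I_R ≈ 12 mA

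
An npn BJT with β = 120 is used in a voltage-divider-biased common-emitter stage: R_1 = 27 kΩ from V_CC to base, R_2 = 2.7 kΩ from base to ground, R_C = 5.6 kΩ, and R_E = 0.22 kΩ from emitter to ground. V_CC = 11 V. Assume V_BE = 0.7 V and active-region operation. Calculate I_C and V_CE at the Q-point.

Thevenize the base divider: V_Th = V_CC·R_2/(R_1+R_2) = 11×2.7/29.7 = 1 V, R_Th = R_1‖R_2 = 2.45 kΩ.
Base-emitter loop: V_Th = I_B·R_Th + V_BE + (β+1)I_B·R_E, so I_B = (1 − 0.7) / (2.45 + 121×0.22) = 0.0103 mA.
I_C = β·I_B = 120×0.0103 = 1.24 mA, and I_E = (β+1)I_B = 1.25 mA.
V_CE = V_CC − I_C·R_C − I_E·R_E = 11 − 1.24×5.6 − 1.25×0.22 = 3.79 V.
V_CE = 3.79 V > 0.2 V confirms active-region operation.

I_C ≈ 1.2 mA, V_CE ≈ 3.8 V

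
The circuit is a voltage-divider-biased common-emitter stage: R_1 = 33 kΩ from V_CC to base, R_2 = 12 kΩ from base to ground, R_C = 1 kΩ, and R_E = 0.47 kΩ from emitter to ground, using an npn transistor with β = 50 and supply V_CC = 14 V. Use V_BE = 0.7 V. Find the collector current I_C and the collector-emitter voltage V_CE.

Thevenize the base divider: V_Th = V_CC·R_2/(R_1+R_2) = 14×12/45 = 3.73 V, R_Th = R_1‖R_2 = 8.8 kΩ.
Base-emitter loop: V_Th = I_B·R_Th + V_BE + (β+1)I_B·R_E, so I_B = (3.73 − 0.7) / (8.8 + 51×0.47) = 0.0926 mA.
I_C = β·I_B = 50×0.0926 = 4.63 mA, and I_E = (β+1)I_B = 4.72 mA.
V_CE = V_CC − I_C·R_C − I_E·R_E = 14 − 4.63×1 − 4.72×0.47 = 7.15 V.
V_CE = 7.15 V > 0.2 V confirms active-region operation.

I_C ≈ 4.6 mA, V_CE ≈ 7.2 V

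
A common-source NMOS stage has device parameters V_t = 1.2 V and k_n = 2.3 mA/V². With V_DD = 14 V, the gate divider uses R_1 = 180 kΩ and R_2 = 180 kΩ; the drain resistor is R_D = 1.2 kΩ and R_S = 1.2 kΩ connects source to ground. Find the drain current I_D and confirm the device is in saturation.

I_D ≈ 3.4 mA

V_G = V_DD·R_2/(R_1+R_2) = 14×180/360 = 7 V.
Assume saturation: I_D = (k_n/2)(V_GS − V_t)² with V_GS = V_G − I_D·R_S = 7 − 1.2·I_D.
Substituting gives 1.66·I_D² − 17·I_D + 38.7 = 0, with roots I_D = 3.4 or 6.87 mA.
The root I_D = 6.87 mA gives V_GS = -1.24 V ≤ V_t, so take I_D = 3.4 mA.
Then V_GS = 2.92 V and V_DS = V_DD − I_D(R_D+R_S) = 14 − 3.4×2.4 = 5.84 V.
Saturation requires V_DS ≥ V_GS − V_t = 1.72 V; 5.84 ≥ 1.72 ✓.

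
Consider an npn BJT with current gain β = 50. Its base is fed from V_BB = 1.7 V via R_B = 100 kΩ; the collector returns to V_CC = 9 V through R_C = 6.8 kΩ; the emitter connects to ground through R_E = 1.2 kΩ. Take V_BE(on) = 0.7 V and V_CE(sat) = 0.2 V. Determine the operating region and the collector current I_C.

Assume active. Base-emitter loop: I_B = (V_BB − V_BE)/(R_B + (β+1)R_E) = (1.7 − 0.7)/(100 + 51×1.2) = 0.0062 mA.
I_C = β·I_B = 50×0.0062 = 0.31 mA.
V_CE = V_CC − I_C·R_C − I_E·R_E = 9 − 0.31×6.8 − 0.316×1.2 = 6.51 V > V_CE(sat), so the active-region assumption holds.

active; I_C ≈ 0.31 mA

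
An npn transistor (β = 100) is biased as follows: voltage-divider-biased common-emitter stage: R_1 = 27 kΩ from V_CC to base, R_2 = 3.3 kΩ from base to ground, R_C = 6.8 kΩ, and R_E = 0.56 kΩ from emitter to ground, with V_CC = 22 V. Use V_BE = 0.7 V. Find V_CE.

V_CE ≈ 1 V

Thevenize the base divider: V_Th = V_CC·R_2/(R_1+R_2) = 22×3.3/30.3 = 2.4 V, R_Th = R_1‖R_2 = 2.94 kΩ.
Base-emitter loop: V_Th = I_B·R_Th + V_BE + (β+1)I_B·R_E, so I_B = (2.4 − 0.7) / (2.94 + 101×0.56) = 0.0285 mA.
I_C = β·I_B = 100×0.0285 = 2.85 mA, and I_E = (β+1)I_B = 2.88 mA.
V_CE = V_CC − I_C·R_C − I_E·R_E = 22 − 2.85×6.8 − 2.88×0.56 = 1 V.
V_CE = 1 V > 0.2 V confirms active-region operation.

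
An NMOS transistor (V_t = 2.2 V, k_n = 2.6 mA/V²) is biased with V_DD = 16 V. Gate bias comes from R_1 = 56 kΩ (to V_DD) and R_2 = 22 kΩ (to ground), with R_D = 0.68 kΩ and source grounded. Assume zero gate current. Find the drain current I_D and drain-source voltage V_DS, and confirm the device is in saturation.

V_G = V_DD·R_2/(R_1+R_2) = 16×22/78 = 4.51 V. With the source grounded, V_GS = V_G = 4.51 V.
Assume saturation: I_D = (k_n/2)(V_GS − V_t)² = (2.6/2)×(4.51 − 2.2)² = 1.3×2.31² = 6.95 mA.
V_DS = V_DD − I_D·R_D = 16 − 6.95×0.68 = 11.3 V.
Saturation requires V_DS ≥ V_GS − V_t = 2.31 V; 11.3 ≥ 2.31 ✓.

I_D ≈ 7 mA, V_DS ≈ 11 V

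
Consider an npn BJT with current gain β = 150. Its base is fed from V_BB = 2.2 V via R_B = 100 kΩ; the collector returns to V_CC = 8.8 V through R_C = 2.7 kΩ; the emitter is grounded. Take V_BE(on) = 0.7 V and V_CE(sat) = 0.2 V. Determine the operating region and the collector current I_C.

active; I_C ≈ 2.3 mA

Assume active. Base-emitter loop: I_B = (V_BB − V_BE)/R_B = (2.2 − 0.7)/100 = 0.015 mA.
I_C = β·I_B = 150×0.015 = 2.25 mA.
V_CE = V_CC − I_C·R_C = 8.8 − 2.25×2.7 = 2.72 V > V_CE(sat), so the active-region assumption holds.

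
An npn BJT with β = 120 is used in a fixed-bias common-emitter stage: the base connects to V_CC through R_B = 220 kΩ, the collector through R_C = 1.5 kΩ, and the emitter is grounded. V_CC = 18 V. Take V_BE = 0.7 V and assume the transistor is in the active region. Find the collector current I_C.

I_C ≈ 9.4 mA

Base loop: V_CC = I_B·R_B + V_BE, so I_B = (18 − 0.7)/220 kΩ = 0.0786 mA.
In the active region I_C = β·I_B = 120 × 0.0786 = 9.44 mA.
Collector loop: V_CE = V_CC − I_C·R_C = 18 − 9.44×1.5 = 3.85 V.
Since V_CE = 3.85 V > V_CE(sat) ≈ 0.2 V, the transistor is in the active region as assumed.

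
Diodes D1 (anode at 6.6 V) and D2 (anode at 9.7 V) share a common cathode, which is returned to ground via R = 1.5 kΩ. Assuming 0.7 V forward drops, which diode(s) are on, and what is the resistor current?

Only D2 conducts; I_R ≈ 6 mA

Assume both conduct. Then node N would need to be at both 6.6−0.7 = 5.9 V and 9.7−0.7 = 9 V, which is impossible.
Assume only D2 conducts: V_N = 9.7 − 0.7 = 9 V, so I_R = 9/1.5 = 6 mA.
Check D1: its anode-to-cathode voltage is 6.6 − 9 = -2.4 V < 0.7 V, so it is off. The assumption is consistent.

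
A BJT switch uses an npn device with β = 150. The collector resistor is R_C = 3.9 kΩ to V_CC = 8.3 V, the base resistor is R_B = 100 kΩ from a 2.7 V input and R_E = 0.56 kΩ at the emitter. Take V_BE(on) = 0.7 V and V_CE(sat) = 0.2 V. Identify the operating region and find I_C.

active; I_C ≈ 1.6 mA

Assume active. Base-emitter loop: I_B = (V_BB − V_BE)/(R_B + (β+1)R_E) = (2.7 − 0.7)/(100 + 151×0.56) = 0.0108 mA.
I_C = β·I_B = 150×0.0108 = 1.63 mA.
V_CE = V_CC − I_C·R_C − I_E·R_E = 8.3 − 1.63×3.9 − 1.64×0.56 = 1.04 V > V_CE(sat), so the active-region assumption holds.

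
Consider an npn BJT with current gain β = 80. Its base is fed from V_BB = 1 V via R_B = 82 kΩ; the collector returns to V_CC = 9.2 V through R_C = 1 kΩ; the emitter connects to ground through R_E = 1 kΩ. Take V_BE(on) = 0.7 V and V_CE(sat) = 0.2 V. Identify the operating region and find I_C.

active; I_C ≈ 0.15 mA

Assume active. Base-emitter loop: I_B = (V_BB − V_BE)/(R_B + (β+1)R_E) = (1 − 0.7)/(82 + 81×1) = 0.00184 mA.
I_C = β·I_B = 80×0.00184 = 0.147 mA.
V_CE = V_CC − I_C·R_C − I_E·R_E = 9.2 − 0.147×1 − 0.149×1 = 8.9 V > V_CE(sat), so the active-region assumption holds.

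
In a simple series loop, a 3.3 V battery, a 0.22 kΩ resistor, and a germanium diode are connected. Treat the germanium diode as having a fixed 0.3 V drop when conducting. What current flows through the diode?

KVL around the loop: 3.3 = V_D + I·R = 0.3 + I × 0.22 kΩ.
So I = (3.3 − 0.3) / 0.22 kΩ = 3 / 0.22 = 13.6 mA.

I ≈ 14 mA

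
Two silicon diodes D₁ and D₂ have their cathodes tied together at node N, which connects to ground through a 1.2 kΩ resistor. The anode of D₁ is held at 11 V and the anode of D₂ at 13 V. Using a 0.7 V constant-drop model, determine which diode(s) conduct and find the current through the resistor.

Only D₂ conducts; I_R ≈ 10 mA

Assume both conduct. Then node N would need to be at both 11−0.7 = 10.3 V and 13−0.7 = 12.3 V, which is impossible.
Assume only D₂ conducts: V_N = 13 − 0.7 = 12.3 V, so I_R = 12.3/1.2 = 10.3 mA.
Check D₁: its anode-to-cathode voltage is 11 − 12.3 = -1.3 V < 0.7 V, so it is off. The assumption is consistent.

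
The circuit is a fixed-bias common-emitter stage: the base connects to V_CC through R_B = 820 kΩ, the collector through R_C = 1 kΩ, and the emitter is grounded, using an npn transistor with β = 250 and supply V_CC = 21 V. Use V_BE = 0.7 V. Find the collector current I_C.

I_C ≈ 6.2 mA

Base loop: V_CC = I_B·R_B + V_BE, so I_B = (21 − 0.7)/820 kΩ = 0.0248 mA.
In the active region I_C = β·I_B = 250 × 0.0248 = 6.19 mA.
Collector loop: V_CE = V_CC − I_C·R_C = 21 − 6.19×1 = 14.8 V.
Since V_CE = 14.8 V > V_CE(sat) ≈ 0.2 V, the transistor is in the active region as assumed.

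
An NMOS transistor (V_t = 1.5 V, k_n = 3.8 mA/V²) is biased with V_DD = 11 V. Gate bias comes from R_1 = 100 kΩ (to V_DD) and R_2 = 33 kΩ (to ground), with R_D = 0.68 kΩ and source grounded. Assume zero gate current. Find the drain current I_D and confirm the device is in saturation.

V_G = V_DD·R_2/(R_1+R_2) = 11×33/133 = 2.73 V. With the source grounded, V_GS = V_G = 2.73 V.
Assume saturation: I_D = (k_n/2)(V_GS − V_t)² = (3.8/2)×(2.73 − 1.5)² = 1.9×1.23² = 2.87 mA.
V_DS = V_DD − I_D·R_D = 11 − 2.87×0.68 = 9.05 V.
Saturation requires V_DS ≥ V_GS − V_t = 1.23 V; 9.05 ≥ 1.23 ✓.

I_D ≈ 2.9 mA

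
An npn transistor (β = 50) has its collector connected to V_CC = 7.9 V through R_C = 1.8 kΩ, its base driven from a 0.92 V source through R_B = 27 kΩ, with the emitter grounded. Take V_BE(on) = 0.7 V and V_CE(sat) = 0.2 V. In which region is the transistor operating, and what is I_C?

Assume active. Base-emitter loop: I_B = (V_BB − V_BE)/R_B = (0.92 − 0.7)/27 = 0.00815 mA.
I_C = β·I_B = 50×0.00815 = 0.407 mA.
V_CE = V_CC − I_C·R_C = 7.9 − 0.407×1.8 = 7.17 V > V_CE(sat), so the active-region assumption holds.

active; I_C ≈ 0.41 mA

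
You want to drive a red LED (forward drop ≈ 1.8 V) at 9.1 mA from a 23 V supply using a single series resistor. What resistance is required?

The resistor drops V_S − V_D = 23 − 1.8 = 21.2 V at 9.1 mA.
R = 21.2 V / 9.1 mA = 2.33 kΩ.

R ≈ 2.3 kΩ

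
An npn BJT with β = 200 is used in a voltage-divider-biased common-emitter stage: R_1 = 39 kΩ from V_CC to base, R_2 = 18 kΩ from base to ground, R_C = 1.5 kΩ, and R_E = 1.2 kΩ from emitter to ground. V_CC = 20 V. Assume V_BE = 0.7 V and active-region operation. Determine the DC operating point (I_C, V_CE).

Thevenize the base divider: V_Th = V_CC·R_2/(R_1+R_2) = 20×18/57 = 6.32 V, R_Th = R_1‖R_2 = 12.3 kΩ.
Base-emitter loop: V_Th = I_B·R_Th + V_BE + (β+1)I_B·R_E, so I_B = (6.32 − 0.7) / (12.3 + 201×1.2) = 0.0222 mA.
I_C = β·I_B = 200×0.0222 = 4.43 mA, and I_E = (β+1)I_B = 4.45 mA.
V_CE = V_CC − I_C·R_C − I_E·R_E = 20 − 4.43×1.5 − 4.45×1.2 = 8.01 V.
V_CE = 8.01 V > 0.2 V confirms active-region operation.

I_C ≈ 4.4 mA, V_CE ≈ 8 V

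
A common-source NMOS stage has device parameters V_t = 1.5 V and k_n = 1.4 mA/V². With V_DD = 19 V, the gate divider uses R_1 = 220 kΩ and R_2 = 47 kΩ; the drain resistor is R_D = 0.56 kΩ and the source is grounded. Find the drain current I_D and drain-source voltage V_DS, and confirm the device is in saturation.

I_D ≈ 2.4 mA, V_DS ≈ 18 V

V_G = V_DD·R_2/(R_1+R_2) = 19×47/267 = 3.34 V. With the source grounded, V_GS = V_G = 3.34 V.
Assume saturation: I_D = (k_n/2)(V_GS − V_t)² = (1.4/2)×(3.34 − 1.5)² = 0.7×1.84² = 2.38 mA.
V_DS = V_DD − I_D·R_D = 19 − 2.38×0.56 = 17.7 V.
Saturation requires V_DS ≥ V_GS − V_t = 1.84 V; 17.7 ≥ 1.84 ✓.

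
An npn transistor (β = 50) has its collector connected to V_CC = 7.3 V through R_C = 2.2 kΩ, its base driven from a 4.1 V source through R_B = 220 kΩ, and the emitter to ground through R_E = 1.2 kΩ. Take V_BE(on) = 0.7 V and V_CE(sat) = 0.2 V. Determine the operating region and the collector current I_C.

Assume active. Base-emitter loop: I_B = (V_BB − V_BE)/(R_B + (β+1)R_E) = (4.1 − 0.7)/(220 + 51×1.2) = 0.0121 mA.
I_C = β·I_B = 50×0.0121 = 0.605 mA.
V_CE = V_CC − I_C·R_C − I_E·R_E = 7.3 − 0.605×2.2 − 0.617×1.2 = 5.23 V > V_CE(sat), so the active-region assumption holds.

active; I_C ≈ 0.6 mA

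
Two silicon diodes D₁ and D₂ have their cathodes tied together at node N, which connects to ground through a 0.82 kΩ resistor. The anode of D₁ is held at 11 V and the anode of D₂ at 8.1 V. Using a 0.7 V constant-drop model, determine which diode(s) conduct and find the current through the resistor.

Only D₁ conducts; I_R ≈ 13 mA

Assume both conduct. Then node N would need to be at both 11−0.7 = 10.3 V and 8.1−0.7 = 7.4 V, which is impossible.
Assume only D₁ conducts: V_N = 11 − 0.7 = 10.3 V, so I_R = 10.3/0.82 = 12.6 mA.
Check D₂: its anode-to-cathode voltage is 8.1 − 10.3 = -2.2 V < 0.7 V, so it is off. The assumption is consistent.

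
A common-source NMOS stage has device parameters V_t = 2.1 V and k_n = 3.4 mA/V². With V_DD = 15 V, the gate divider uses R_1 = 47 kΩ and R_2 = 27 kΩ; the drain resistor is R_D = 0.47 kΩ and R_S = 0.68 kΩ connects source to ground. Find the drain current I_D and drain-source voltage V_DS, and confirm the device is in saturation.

V_G = V_DD·R_2/(R_1+R_2) = 15×27/74 = 5.47 V.
Assume saturation: I_D = (k_n/2)(V_GS − V_t)² with V_GS = V_G − I_D·R_S = 5.47 − 0.68·I_D.
Substituting gives 0.786·I_D² − 8.8·I_D + 19.3 = 0, with roots I_D = 3.01 or 8.19 mA.
The root I_D = 8.19 mA gives V_GS = -0.0946 V ≤ V_t, so take I_D = 3.01 mA.
Then V_GS = 3.43 V and V_DS = V_DD − I_D(R_D+R_S) = 15 − 3.01×1.15 = 11.5 V.
Saturation requires V_DS ≥ V_GS − V_t = 1.33 V; 11.5 ≥ 1.33 ✓.

I_D ≈ 3 mA, V_DS ≈ 12 V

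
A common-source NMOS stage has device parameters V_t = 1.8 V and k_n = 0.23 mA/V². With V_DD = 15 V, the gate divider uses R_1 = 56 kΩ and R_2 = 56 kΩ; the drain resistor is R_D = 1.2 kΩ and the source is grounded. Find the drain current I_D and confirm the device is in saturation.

I_D ≈ 3.7 mA

V_G = V_DD·R_2/(R_1+R_2) = 15×56/112 = 7.5 V. With the source grounded, V_GS = V_G = 7.5 V.
Assume saturation: I_D = (k_n/2)(V_GS − V_t)² = (0.23/2)×(7.5 − 1.8)² = 0.115×5.7² = 3.74 mA.
V_DS = V_DD − I_D·R_D = 15 − 3.74×1.2 = 10.5 V.
Saturation requires V_DS ≥ V_GS − V_t = 5.7 V; 10.5 ≥ 5.7 ✓.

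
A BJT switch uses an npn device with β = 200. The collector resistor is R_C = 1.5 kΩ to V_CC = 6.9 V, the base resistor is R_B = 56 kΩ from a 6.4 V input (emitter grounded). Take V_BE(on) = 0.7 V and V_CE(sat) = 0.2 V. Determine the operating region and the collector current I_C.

Assume active: I_B = (6.4 − 0.7)/56 = 0.102 mA, giving I_C = β·I_B = 20.4 mA.
But then V_CE = 6.9 − 20.4×1.5 = -23.6 V < V_CE(sat) = 0.2 V — impossible in the active region.
So the transistor is saturated. With V_CE = 0.2 V, I_C = (V_CC − 0.2)/R_C = 6.7/1.5 = 4.47 mA.
Check: β·I_B = 20.4 mA > I_C = 4.47 mA, confirming saturation.

saturation; I_C ≈ 4.5 mA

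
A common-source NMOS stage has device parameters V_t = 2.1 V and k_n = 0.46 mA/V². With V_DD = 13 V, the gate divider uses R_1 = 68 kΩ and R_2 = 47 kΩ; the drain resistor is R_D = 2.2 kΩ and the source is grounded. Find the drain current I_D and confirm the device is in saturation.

V_G = V_DD·R_2/(R_1+R_2) = 13×47/115 = 5.31 V. With the source grounded, V_GS = V_G = 5.31 V.
Assume saturation: I_D = (k_n/2)(V_GS − V_t)² = (0.46/2)×(5.31 − 2.1)² = 0.23×3.21² = 2.37 mA.
V_DS = V_DD − I_D·R_D = 13 − 2.37×2.2 = 7.78 V.
Saturation requires V_DS ≥ V_GS − V_t = 3.21 V; 7.78 ≥ 3.21 ✓.

I_D ≈ 2.4 mA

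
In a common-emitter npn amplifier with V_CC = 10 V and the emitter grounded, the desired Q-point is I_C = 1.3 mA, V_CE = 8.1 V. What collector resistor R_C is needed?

R_C ≈ 1.5 kΩ

Collector loop: V_CC = I_C·R_C + V_CE.
R_C = (V_CC − V_CE)/I_C = (10 − 8.1)/1.3 = 1.46 kΩ.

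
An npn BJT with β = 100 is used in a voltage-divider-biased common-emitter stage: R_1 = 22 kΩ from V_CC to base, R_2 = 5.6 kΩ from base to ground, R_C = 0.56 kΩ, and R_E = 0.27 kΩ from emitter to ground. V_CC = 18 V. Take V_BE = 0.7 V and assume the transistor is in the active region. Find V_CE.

V_CE ≈ 10 V

Thevenize the base divider: V_Th = V_CC·R_2/(R_1+R_2) = 18×5.6/27.6 = 3.65 V, R_Th = R_1‖R_2 = 4.46 kΩ.
Base-emitter loop: V_Th = I_B·R_Th + V_BE + (β+1)I_B·R_E, so I_B = (3.65 − 0.7) / (4.46 + 101×0.27) = 0.093 mA.
I_C = β·I_B = 100×0.093 = 9.3 mA, and I_E = (β+1)I_B = 9.4 mA.
V_CE = V_CC − I_C·R_C − I_E·R_E = 18 − 9.3×0.56 − 9.4×0.27 = 10.3 V.
V_CE = 10.3 V > 0.2 V confirms active-region operation.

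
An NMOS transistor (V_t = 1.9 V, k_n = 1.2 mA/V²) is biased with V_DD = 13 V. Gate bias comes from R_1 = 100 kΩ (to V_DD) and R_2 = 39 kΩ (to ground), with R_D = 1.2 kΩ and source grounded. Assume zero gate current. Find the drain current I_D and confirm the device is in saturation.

V_G = V_DD·R_2/(R_1+R_2) = 13×39/139 = 3.65 V. With the source grounded, V_GS = V_G = 3.65 V.
Assume saturation: I_D = (k_n/2)(V_GS − V_t)² = (1.2/2)×(3.65 − 1.9)² = 0.6×1.75² = 1.83 mA.
V_DS = V_DD − I_D·R_D = 13 − 1.83×1.2 = 10.8 V.
Saturation requires V_DS ≥ V_GS − V_t = 1.75 V; 10.8 ≥ 1.75 ✓.

I_D ≈ 1.8 mA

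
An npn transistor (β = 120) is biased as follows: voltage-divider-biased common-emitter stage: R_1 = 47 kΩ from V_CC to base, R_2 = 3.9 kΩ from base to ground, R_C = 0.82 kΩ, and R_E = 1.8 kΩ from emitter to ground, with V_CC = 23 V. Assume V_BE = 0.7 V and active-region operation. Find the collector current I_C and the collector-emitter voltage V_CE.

I_C ≈ 0.58 mA, V_CE ≈ 21 V

Thevenize the base divider: V_Th = V_CC·R_2/(R_1+R_2) = 23×3.9/50.9 = 1.76 V, R_Th = R_1‖R_2 = 3.6 kΩ.
Base-emitter loop: V_Th = I_B·R_Th + V_BE + (β+1)I_B·R_E, so I_B = (1.76 − 0.7) / (3.6 + 121×1.8) = 0.0048 mA.
I_C = β·I_B = 120×0.0048 = 0.576 mA, and I_E = (β+1)I_B = 0.581 mA.
V_CE = V_CC − I_C·R_C − I_E·R_E = 23 − 0.576×0.82 − 0.581×1.8 = 21.5 V.
V_CE = 21.5 V > 0.2 V confirms active-region operation.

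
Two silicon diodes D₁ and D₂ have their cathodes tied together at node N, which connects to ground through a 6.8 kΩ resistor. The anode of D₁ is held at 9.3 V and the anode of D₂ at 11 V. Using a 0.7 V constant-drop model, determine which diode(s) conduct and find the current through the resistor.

Only D₂ conducts; I_R ≈ 1.5 mA

Assume both conduct. Then node N would need to be at both 9.3−0.7 = 8.6 V and 11−0.7 = 10.3 V, which is impossible.
Assume only D₂ conducts: V_N = 11 − 0.7 = 10.3 V, so I_R = 10.3/6.8 = 1.51 mA.
Check D₁: its anode-to-cathode voltage is 9.3 − 10.3 = -1 V < 0.7 V, so it is off. The assumption is consistent.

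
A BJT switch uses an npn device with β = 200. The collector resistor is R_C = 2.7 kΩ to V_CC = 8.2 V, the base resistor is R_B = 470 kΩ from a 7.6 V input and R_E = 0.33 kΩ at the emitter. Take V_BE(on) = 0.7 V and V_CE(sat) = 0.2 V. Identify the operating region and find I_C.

active; I_C ≈ 2.6 mA

Assume active. Base-emitter loop: I_B = (V_BB − V_BE)/(R_B + (β+1)R_E) = (7.6 − 0.7)/(470 + 201×0.33) = 0.0129 mA.
I_C = β·I_B = 200×0.0129 = 2.57 mA.
V_CE = V_CC − I_C·R_C − I_E·R_E = 8.2 − 2.57×2.7 − 2.59×0.33 = 0.399 V > V_CE(sat), so the active-region assumption holds.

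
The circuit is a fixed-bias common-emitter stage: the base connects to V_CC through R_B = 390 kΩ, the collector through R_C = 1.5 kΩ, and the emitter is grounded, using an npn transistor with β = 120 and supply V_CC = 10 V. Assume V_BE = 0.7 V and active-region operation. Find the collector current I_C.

I_C ≈ 2.9 mA

Base loop: V_CC = I_B·R_B + V_BE, so I_B = (10 − 0.7)/390 kΩ = 0.0238 mA.
In the active region I_C = β·I_B = 120 × 0.0238 = 2.86 mA.
Collector loop: V_CE = V_CC − I_C·R_C = 10 − 2.86×1.5 = 5.71 V.
Since V_CE = 5.71 V > V_CE(sat) ≈ 0.2 V, the transistor is in the active region as assumed.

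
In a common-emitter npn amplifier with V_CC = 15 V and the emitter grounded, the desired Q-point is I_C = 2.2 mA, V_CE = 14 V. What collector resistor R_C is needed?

R_C ≈ 0.45 kΩ

Collector loop: V_CC = I_C·R_C + V_CE.
R_C = (V_CC − V_CE)/I_C = (15 − 14)/2.2 = 0.455 kΩ.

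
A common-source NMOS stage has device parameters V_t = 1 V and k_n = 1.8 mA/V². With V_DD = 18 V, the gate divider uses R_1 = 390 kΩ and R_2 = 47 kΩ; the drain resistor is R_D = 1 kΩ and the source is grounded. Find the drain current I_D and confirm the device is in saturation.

V_G = V_DD·R_2/(R_1+R_2) = 18×47/437 = 1.94 V. With the source grounded, V_GS = V_G = 1.94 V.
Assume saturation: I_D = (k_n/2)(V_GS − V_t)² = (1.8/2)×(1.94 − 1)² = 0.9×0.936² = 0.788 mA.
V_DS = V_DD − I_D·R_D = 18 − 0.788×1 = 17.2 V.
Saturation requires V_DS ≥ V_GS − V_t = 0.936 V; 17.2 ≥ 0.936 ✓.

I_D ≈ 0.79 mA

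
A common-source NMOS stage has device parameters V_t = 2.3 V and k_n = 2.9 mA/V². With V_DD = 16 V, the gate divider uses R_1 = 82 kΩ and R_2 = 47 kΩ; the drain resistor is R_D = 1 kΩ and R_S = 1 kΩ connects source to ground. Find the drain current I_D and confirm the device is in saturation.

I_D ≈ 2.3 mA

V_G = V_DD·R_2/(R_1+R_2) = 16×47/129 = 5.83 V.
Assume saturation: I_D = (k_n/2)(V_GS − V_t)² with V_GS = V_G − I_D·R_S = 5.83 − 1·I_D.
Substituting gives 1.45·I_D² − 11.2·I_D + 18.1 = 0, with roots I_D = 2.28 or 5.47 mA.
The root I_D = 5.47 mA gives V_GS = 0.357 V ≤ V_t, so take I_D = 2.28 mA.
Then V_GS = 3.55 V and V_DS = V_DD − I_D(R_D+R_S) = 16 − 2.28×2 = 11.4 V.
Saturation requires V_DS ≥ V_GS − V_t = 1.25 V; 11.4 ≥ 1.25 ✓.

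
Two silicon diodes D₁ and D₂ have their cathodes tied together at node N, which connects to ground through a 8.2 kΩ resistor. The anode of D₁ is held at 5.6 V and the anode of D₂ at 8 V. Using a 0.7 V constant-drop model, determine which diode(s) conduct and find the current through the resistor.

Only D₂ conducts; I_R ≈ 0.89 mA

Assume both conduct. Then node N would need to be at both 5.6−0.7 = 4.9 V and 8−0.7 = 7.3 V, which is impossible.
Assume only D₂ conducts: V_N = 8 − 0.7 = 7.3 V, so I_R = 7.3/8.2 = 0.89 mA.
Check D₁: its anode-to-cathode voltage is 5.6 − 7.3 = -1.7 V < 0.7 V, so it is off. The assumption is consistent.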